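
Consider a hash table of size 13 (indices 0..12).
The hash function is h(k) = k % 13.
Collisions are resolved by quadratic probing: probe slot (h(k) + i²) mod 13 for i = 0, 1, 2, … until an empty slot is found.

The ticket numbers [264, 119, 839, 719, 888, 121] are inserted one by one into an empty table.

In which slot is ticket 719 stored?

264 hashes to 4; slot 4 is free -> place at 4.
119 hashes to 2; slot 2 is free -> place at 2.
839 hashes to 7; slot 7 is free -> place at 7.
719 hashes to 4; 4 taken -> place at 5.
888 hashes to 4; 4,5 taken -> place at 8.
121 hashes to 4; 4,5,8 taken -> place at 0.
Table: [121, ., 119, ., 264, 719, ., 839, 888, ., ., ., .]

5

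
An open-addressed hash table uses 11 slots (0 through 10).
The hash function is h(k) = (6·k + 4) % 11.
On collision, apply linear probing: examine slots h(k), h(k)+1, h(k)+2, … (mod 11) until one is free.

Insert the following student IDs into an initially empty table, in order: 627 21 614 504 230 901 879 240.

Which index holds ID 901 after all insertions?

627 hashes to 4; slot 4 is free → place at 4.
21 hashes to 9; slot 9 is free → place at 9.
614 hashes to 3; slot 3 is free → place at 3.
504 hashes to 3; 3,4 taken → place at 5.
230 hashes to 9; 9 taken → place at 10.
901 hashes to 9; 9,10 taken → place at 0.
879 hashes to 9; 9,10,0 taken → place at 1.
240 hashes to 3; 3,4,5 taken → place at 6.
Table: [901, 879, —, 614, 627, 504, 240, —, —, 21, 230]

0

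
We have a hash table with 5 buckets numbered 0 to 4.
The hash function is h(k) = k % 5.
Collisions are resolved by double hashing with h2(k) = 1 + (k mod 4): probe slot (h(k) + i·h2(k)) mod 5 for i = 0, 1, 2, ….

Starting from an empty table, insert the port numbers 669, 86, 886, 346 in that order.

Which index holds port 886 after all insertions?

2

669 hashes to 4; slot 4 is free => place at 4.
86 hashes to 1; slot 1 is free => place at 1.
886 hashes to 1, h2=3; 1,4 taken => place at 2.
346 hashes to 1, h2=3; 1,4,2 taken => place at 0.
Table: [346, 86, 886, —, 669]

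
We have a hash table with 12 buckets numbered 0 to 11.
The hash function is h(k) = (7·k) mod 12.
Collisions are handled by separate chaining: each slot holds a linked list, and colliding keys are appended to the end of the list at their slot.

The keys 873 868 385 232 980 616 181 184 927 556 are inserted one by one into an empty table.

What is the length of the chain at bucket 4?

5

Insert 873: h=3, bucket 3 empty → new chain.
Insert 868: h=4, bucket 4 empty → new chain.
Insert 385: h=7, bucket 7 empty → new chain.
Insert 232: h=4, bucket 4 nonempty → append to chain.
Insert 980: h=8, bucket 8 empty → new chain.
Insert 616: h=4, bucket 4 nonempty → append to chain.
Insert 181: h=7, bucket 7 nonempty → append to chain.
Insert 184: h=4, bucket 4 nonempty → append to chain.
Insert 927: h=9, bucket 9 empty → new chain.
Insert 556: h=4, bucket 4 nonempty → append to chain.
Final buckets:
0: -
1: -
2: -
3: 873
4: 868 -> 232 -> 616 -> 184 -> 556
5: -
6: -
7: 385 -> 181
8: 980
9: 927
10: -
11: -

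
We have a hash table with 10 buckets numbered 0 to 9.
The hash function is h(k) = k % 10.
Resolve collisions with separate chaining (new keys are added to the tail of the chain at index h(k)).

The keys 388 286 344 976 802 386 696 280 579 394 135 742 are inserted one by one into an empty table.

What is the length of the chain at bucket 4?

2

Insert 388: h=8, bucket 8 empty → new chain.
Insert 286: h=6, bucket 6 empty → new chain.
Insert 344: h=4, bucket 4 empty → new chain.
Insert 976: h=6, bucket 6 nonempty → append to chain.
Insert 802: h=2, bucket 2 empty → new chain.
Insert 386: h=6, bucket 6 nonempty → append to chain.
Insert 696: h=6, bucket 6 nonempty → append to chain.
Insert 280: h=0, bucket 0 empty → new chain.
Insert 579: h=9, bucket 9 empty → new chain.
Insert 394: h=4, bucket 4 nonempty → append to chain.
Insert 135: h=5, bucket 5 empty → new chain.
Insert 742: h=2, bucket 2 nonempty → append to chain.
Final buckets:
0: 280
1: ∅
2: 802 -> 742
3: ∅
4: 344 -> 394
5: 135
6: 286 -> 976 -> 386 -> 696
7: ∅
8: 388
9: 579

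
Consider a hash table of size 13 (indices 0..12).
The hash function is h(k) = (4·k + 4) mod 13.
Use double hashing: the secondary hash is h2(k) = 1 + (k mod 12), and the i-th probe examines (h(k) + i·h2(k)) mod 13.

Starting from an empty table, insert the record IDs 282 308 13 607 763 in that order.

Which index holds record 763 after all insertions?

12

282: h=1 => slot 1
308: h=1, h2=9, probe 1,10 => slot 10
13: h=4 => slot 4
607: h=1, h2=8, probe 1,9 => slot 9
763: h=1, h2=8, probe 1,9,4,12 => slot 12
Table: [—, 282, —, —, 13, —, —, —, —, 607, 308, —, 763]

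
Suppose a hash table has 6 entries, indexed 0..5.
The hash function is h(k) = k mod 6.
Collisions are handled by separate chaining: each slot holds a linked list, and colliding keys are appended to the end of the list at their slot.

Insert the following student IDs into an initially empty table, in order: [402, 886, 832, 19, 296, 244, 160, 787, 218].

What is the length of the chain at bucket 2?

Insert 402: h=0, bucket 0 empty -> new chain.
Insert 886: h=4, bucket 4 empty -> new chain.
Insert 832: h=4, bucket 4 nonempty -> append to chain.
Insert 19: h=1, bucket 1 empty -> new chain.
Insert 296: h=2, bucket 2 empty -> new chain.
Insert 244: h=4, bucket 4 nonempty -> append to chain.
Insert 160: h=4, bucket 4 nonempty -> append to chain.
Insert 787: h=1, bucket 1 nonempty -> append to chain.
Insert 218: h=2, bucket 2 nonempty -> append to chain.
Final buckets:
0: 402
1: 19 -> 787
2: 296 -> 218
3: -
4: 886 -> 832 -> 244 -> 160
5: -

2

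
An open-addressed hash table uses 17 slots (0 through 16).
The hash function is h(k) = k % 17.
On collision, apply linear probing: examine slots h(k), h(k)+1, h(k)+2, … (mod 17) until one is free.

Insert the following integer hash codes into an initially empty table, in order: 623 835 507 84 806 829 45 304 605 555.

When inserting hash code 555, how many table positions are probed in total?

Insert 623: h=11, slot 11 empty => index 11.
Insert 835: h=2, slot 2 empty => index 2.
Insert 507: h=14, slot 14 empty => index 14.
Insert 84: h=16, slot 16 empty => index 16.
Insert 806: h=7, slot 7 empty => index 7.
Insert 829: h=13, slot 13 empty => index 13.
Insert 45: h=11, slot 11 occupied => index 12.
Insert 304: h=15, slot 15 empty => index 15.
Insert 605: h=10, slot 10 empty => index 10.
Insert 555: h=11, slots 11,12,13,14,15,16 occupied => index 0.
Table: [555, -, 835, -, -, -, -, 806, -, -, 605, 623, 45, 829, 507, 304, 84]

7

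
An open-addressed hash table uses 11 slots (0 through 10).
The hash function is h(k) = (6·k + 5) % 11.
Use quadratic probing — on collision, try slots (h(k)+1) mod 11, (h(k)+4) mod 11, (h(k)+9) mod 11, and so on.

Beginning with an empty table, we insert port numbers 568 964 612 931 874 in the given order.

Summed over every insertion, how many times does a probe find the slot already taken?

6

568 hashes to 3; slot 3 is free -> place at 3.
964 hashes to 3; 3 taken -> place at 4.
612 hashes to 3; 3,4 taken -> place at 7.
931 hashes to 3; 3,4,7 taken -> place at 1.
874 hashes to 2; slot 2 is free -> place at 2.
Table: [∅, 931, 874, 568, 964, ∅, ∅, 612, ∅, ∅, ∅]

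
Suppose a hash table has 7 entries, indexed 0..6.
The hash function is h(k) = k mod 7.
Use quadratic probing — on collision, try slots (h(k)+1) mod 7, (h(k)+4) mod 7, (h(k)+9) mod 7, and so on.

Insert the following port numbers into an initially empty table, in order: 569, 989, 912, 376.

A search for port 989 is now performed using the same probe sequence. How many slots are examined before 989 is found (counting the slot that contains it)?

Insert 569: h=2, slot 2 empty -> index 2.
Insert 989: h=2, slot 2 occupied -> index 3.
Insert 912: h=2, slots 2,3 occupied -> index 6.
Insert 376: h=5, slot 5 empty -> index 5.
Table: [—, —, 569, 989, —, 376, 912]
Lookup 989: h=2, probe 2,3 → found at 3.

2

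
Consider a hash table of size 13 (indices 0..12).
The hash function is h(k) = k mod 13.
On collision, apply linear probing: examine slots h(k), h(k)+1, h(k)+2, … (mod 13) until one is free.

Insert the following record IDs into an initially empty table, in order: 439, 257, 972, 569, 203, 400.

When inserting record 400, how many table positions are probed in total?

5

439 hashes to 10; slot 10 is free → place at 10.
257 hashes to 10; 10 taken → place at 11.
972 hashes to 10; 10,11 taken → place at 12.
569 hashes to 10; 10,11,12 taken → place at 0.
203 hashes to 8; slot 8 is free → place at 8.
400 hashes to 10; 10,11,12,0 taken → place at 1.
Table: [569, 400, -, -, -, -, -, -, 203, -, 439, 257, 972]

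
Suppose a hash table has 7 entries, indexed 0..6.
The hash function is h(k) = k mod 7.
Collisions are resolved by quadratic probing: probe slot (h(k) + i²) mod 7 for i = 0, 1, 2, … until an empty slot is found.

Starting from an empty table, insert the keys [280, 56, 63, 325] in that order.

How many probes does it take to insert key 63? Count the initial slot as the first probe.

3

280: h=0 => slot 0
56: h=0, probe 0,1 => slot 1
63: h=0, probe 0,1,4 => slot 4
325: h=3 => slot 3
Table: [280, 56, —, 325, 63, —, —]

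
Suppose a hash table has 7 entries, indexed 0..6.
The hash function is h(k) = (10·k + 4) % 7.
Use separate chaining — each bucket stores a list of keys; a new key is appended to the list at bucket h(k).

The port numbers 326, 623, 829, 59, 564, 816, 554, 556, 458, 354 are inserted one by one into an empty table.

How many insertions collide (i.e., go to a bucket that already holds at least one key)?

6

Insert 326: h=2, bucket 2 empty -> new chain.
Insert 623: h=4, bucket 4 empty -> new chain.
Insert 829: h=6, bucket 6 empty -> new chain.
Insert 59: h=6, bucket 6 nonempty -> append to chain.
Insert 564: h=2, bucket 2 nonempty -> append to chain.
Insert 816: h=2, bucket 2 nonempty -> append to chain.
Insert 554: h=0, bucket 0 empty -> new chain.
Insert 556: h=6, bucket 6 nonempty -> append to chain.
Insert 458: h=6, bucket 6 nonempty -> append to chain.
Insert 354: h=2, bucket 2 nonempty -> append to chain.
Final buckets:
0: 554
1: -
2: 326 -> 564 -> 816 -> 354
3: -
4: 623
5: -
6: 829 -> 59 -> 556 -> 458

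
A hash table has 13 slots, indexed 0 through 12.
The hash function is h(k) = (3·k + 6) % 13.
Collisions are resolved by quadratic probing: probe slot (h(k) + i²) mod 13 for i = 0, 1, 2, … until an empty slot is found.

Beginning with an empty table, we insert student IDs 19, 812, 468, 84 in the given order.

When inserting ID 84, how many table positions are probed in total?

3

19 hashes to 11; slot 11 is free → place at 11.
812 hashes to 11; 11 taken → place at 12.
468 hashes to 6; slot 6 is free → place at 6.
84 hashes to 11; 11,12 taken → place at 2.
Table: [., ., 84, ., ., ., 468, ., ., ., ., 19, 812]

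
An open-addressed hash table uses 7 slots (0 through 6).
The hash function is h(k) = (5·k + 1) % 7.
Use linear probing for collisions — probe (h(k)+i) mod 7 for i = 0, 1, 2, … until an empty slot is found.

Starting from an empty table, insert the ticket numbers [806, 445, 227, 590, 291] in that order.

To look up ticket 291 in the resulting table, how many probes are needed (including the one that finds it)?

2

806 hashes to 6; slot 6 is free => place at 6.
445 hashes to 0; slot 0 is free => place at 0.
227 hashes to 2; slot 2 is free => place at 2.
590 hashes to 4; slot 4 is free => place at 4.
291 hashes to 0; 0 taken => place at 1.
Table: [445, 291, 227, -, 590, -, 806]
Lookup 291: h=0, probe 0,1 → found at 1.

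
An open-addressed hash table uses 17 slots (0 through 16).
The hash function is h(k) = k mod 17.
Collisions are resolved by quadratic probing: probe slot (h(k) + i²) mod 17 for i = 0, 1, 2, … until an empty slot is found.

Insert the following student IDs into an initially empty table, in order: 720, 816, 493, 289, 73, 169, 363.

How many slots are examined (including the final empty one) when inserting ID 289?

720: h=6 => slot 6
816: h=0 => slot 0
493: h=0, probe 0,1 => slot 1
289: h=0, probe 0,1,4 => slot 4
73: h=5 => slot 5
169: h=16 => slot 16
363: h=6, probe 6,7 => slot 7
Table: [816, 493, ∅, ∅, 289, 73, 720, 363, ∅, ∅, ∅, ∅, ∅, ∅, ∅, ∅, 169]

3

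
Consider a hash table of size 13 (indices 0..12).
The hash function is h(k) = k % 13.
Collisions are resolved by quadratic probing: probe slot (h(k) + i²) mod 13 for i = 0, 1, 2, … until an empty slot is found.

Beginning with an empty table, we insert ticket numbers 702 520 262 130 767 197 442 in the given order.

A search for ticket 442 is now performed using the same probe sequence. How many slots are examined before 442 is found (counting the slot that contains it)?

Insert 702: h=0, slot 0 empty -> index 0.
Insert 520: h=0, slot 0 occupied -> index 1.
Insert 262: h=2, slot 2 empty -> index 2.
Insert 130: h=0, slots 0,1 occupied -> index 4.
Insert 767: h=0, slots 0,1,4 occupied -> index 9.
Insert 197: h=2, slot 2 occupied -> index 3.
Insert 442: h=0, slots 0,1,4,9,3 occupied -> index 12.
Table: [702, 520, 262, 197, 130, -, -, -, -, 767, -, -, 442]
Lookup 442: h=0, probe 0,1,4,9,3,12 → found at 12.

6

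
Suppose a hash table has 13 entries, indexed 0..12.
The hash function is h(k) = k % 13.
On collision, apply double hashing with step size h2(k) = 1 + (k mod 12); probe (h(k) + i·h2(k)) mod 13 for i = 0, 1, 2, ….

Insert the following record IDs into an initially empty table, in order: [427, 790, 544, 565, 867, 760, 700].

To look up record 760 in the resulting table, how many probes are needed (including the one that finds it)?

427: h=11 -> slot 11
790: h=10 -> slot 10
544: h=11, h2=5, probe 11,3 -> slot 3
565: h=6 -> slot 6
867: h=9 -> slot 9
760: h=6, h2=5, probe 6,11,3,8 -> slot 8
700: h=11, h2=5, probe 11,3,8,0 -> slot 0
Table: [700, _, _, 544, _, _, 565, _, 760, 867, 790, 427, _]
Lookup 760: h=6, h2=5, probe 6,11,3,8 → found at 8.

4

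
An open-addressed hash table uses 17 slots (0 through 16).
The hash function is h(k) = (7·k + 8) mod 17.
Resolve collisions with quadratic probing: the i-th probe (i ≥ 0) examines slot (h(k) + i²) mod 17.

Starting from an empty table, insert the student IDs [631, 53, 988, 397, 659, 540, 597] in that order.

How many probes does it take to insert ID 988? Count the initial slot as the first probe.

3

631 hashes to 5; slot 5 is free => place at 5.
53 hashes to 5; 5 taken => place at 6.
988 hashes to 5; 5,6 taken => place at 9.
397 hashes to 16; slot 16 is free => place at 16.
659 hashes to 14; slot 14 is free => place at 14.
540 hashes to 14; 14 taken => place at 15.
597 hashes to 5; 5,6,9,14 taken => place at 4.
Table: [-, -, -, -, 597, 631, 53, -, -, 988, -, -, -, -, 659, 540, 397]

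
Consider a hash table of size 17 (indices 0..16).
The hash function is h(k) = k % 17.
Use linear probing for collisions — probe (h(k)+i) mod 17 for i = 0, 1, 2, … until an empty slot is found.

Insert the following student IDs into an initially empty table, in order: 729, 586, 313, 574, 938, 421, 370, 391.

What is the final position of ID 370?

729 hashes to 15; slot 15 is free => place at 15.
586 hashes to 8; slot 8 is free => place at 8.
313 hashes to 7; slot 7 is free => place at 7.
574 hashes to 13; slot 13 is free => place at 13.
938 hashes to 3; slot 3 is free => place at 3.
421 hashes to 13; 13 taken => place at 14.
370 hashes to 13; 13,14,15 taken => place at 16.
391 hashes to 0; slot 0 is free => place at 0.
Table: [391, —, —, 938, —, —, —, 313, 586, —, —, —, —, 574, 421, 729, 370]

16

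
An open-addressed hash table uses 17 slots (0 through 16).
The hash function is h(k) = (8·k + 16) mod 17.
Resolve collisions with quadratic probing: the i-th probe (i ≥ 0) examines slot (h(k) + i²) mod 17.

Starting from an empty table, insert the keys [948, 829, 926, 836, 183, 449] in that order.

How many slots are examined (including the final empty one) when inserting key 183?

3

Insert 948: h=1, slot 1 empty => index 1.
Insert 829: h=1, slot 1 occupied => index 2.
Insert 926: h=12, slot 12 empty => index 12.
Insert 836: h=6, slot 6 empty => index 6.
Insert 183: h=1, slots 1,2 occupied => index 5.
Insert 449: h=4, slot 4 empty => index 4.
Table: [-, 948, 829, -, 449, 183, 836, -, -, -, -, -, 926, -, -, -, -]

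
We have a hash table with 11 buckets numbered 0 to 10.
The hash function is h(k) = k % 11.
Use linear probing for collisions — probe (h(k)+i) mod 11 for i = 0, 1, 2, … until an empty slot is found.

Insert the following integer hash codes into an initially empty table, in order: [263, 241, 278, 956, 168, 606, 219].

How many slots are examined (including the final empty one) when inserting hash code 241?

263 hashes to 10; slot 10 is free -> place at 10.
241 hashes to 10; 10 taken -> place at 0.
278 hashes to 3; slot 3 is free -> place at 3.
956 hashes to 10; 10,0 taken -> place at 1.
168 hashes to 3; 3 taken -> place at 4.
606 hashes to 1; 1 taken -> place at 2.
219 hashes to 10; 10,0,1,2,3,4 taken -> place at 5.
Table: [241, 956, 606, 278, 168, 219, ., ., ., ., 263]

2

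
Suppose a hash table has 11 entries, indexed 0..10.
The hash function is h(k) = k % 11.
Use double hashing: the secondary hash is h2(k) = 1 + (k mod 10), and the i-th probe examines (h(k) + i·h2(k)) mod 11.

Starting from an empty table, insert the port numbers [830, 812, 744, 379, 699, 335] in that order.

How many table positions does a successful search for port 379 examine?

Insert 830: h=5, slot 5 empty → index 5.
Insert 812: h=9, slot 9 empty → index 9.
Insert 744: h=7, slot 7 empty → index 7.
Insert 379: h=5, h2=10, slot 5 occupied → index 4.
Insert 699: h=6, slot 6 empty → index 6.
Insert 335: h=5, h2=6, slot 5 occupied → index 0.
Table: [335, ., ., ., 379, 830, 699, 744, ., 812, .]
Lookup 379: h=5, h2=10, probe 5,4 → found at 4.

2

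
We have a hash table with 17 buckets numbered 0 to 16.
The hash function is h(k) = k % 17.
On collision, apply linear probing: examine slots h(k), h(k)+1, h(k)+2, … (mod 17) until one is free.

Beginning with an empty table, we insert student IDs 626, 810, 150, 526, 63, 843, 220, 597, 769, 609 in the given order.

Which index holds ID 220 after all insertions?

Insert 626: h=14, slot 14 empty => index 14.
Insert 810: h=11, slot 11 empty => index 11.
Insert 150: h=14, slot 14 occupied => index 15.
Insert 526: h=16, slot 16 empty => index 16.
Insert 63: h=12, slot 12 empty => index 12.
Insert 843: h=10, slot 10 empty => index 10.
Insert 220: h=16, slot 16 occupied => index 0.
Insert 597: h=2, slot 2 empty => index 2.
Insert 769: h=4, slot 4 empty => index 4.
Insert 609: h=14, slots 14,15,16,0 occupied => index 1.
Table: [220, 609, 597, ∅, 769, ∅, ∅, ∅, ∅, ∅, 843, 810, 63, ∅, 626, 150, 526]

0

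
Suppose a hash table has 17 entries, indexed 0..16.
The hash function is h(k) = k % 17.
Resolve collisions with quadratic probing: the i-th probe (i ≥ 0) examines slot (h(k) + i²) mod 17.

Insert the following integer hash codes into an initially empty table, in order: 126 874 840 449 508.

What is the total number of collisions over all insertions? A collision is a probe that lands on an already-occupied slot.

6

126: h=7 => slot 7
874: h=7, probe 7,8 => slot 8
840: h=7, probe 7,8,11 => slot 11
449: h=7, probe 7,8,11,16 => slot 16
508: h=15 => slot 15
Table: [∅, ∅, ∅, ∅, ∅, ∅, ∅, 126, 874, ∅, ∅, 840, ∅, ∅, ∅, 508, 449]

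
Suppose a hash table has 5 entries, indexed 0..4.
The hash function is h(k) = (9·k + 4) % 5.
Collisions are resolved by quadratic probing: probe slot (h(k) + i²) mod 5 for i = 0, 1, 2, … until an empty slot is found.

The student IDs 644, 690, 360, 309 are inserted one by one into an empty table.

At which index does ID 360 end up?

644 hashes to 0; slot 0 is free → place at 0.
690 hashes to 4; slot 4 is free → place at 4.
360 hashes to 4; 4,0 taken → place at 3.
309 hashes to 0; 0 taken → place at 1.
Table: [644, 309, ., 360, 690]

3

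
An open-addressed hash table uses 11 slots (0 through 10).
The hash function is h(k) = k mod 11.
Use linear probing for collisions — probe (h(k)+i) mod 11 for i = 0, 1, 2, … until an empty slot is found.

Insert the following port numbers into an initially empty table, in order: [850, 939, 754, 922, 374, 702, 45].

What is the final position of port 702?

850 hashes to 3; slot 3 is free => place at 3.
939 hashes to 4; slot 4 is free => place at 4.
754 hashes to 6; slot 6 is free => place at 6.
922 hashes to 9; slot 9 is free => place at 9.
374 hashes to 0; slot 0 is free => place at 0.
702 hashes to 9; 9 taken => place at 10.
45 hashes to 1; slot 1 is free => place at 1.
Table: [374, 45, _, 850, 939, _, 754, _, _, 922, 702]

10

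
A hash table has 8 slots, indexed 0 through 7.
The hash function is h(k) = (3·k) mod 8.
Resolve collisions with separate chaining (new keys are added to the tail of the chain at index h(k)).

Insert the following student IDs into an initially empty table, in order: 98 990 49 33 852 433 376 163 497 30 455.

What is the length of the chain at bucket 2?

98 → bucket 6
990 → bucket 2
49 → bucket 3
33 → bucket 3 (collision)
852 → bucket 4
433 → bucket 3 (collision)
376 → bucket 0
163 → bucket 1
497 → bucket 3 (collision)
30 → bucket 2 (collision)
455 → bucket 5
Final buckets:
0: 376
1: 163
2: 990 -> 30
3: 49 -> 33 -> 433 -> 497
4: 852
5: 455
6: 98
7: ∅

2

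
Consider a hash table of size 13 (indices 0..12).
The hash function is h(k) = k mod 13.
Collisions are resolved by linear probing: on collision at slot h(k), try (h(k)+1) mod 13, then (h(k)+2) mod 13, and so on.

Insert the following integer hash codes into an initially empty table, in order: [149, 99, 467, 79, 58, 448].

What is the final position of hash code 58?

7

Insert 149: h=6, slot 6 empty -> index 6.
Insert 99: h=8, slot 8 empty -> index 8.
Insert 467: h=12, slot 12 empty -> index 12.
Insert 79: h=1, slot 1 empty -> index 1.
Insert 58: h=6, slot 6 occupied -> index 7.
Insert 448: h=6, slots 6,7,8 occupied -> index 9.
Table: [∅, 79, ∅, ∅, ∅, ∅, 149, 58, 99, 448, ∅, ∅, 467]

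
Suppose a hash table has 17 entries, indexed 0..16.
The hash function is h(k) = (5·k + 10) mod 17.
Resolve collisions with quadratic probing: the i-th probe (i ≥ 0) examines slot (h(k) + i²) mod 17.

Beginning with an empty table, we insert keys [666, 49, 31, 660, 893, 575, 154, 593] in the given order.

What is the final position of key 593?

666 hashes to 8; slot 8 is free => place at 8.
49 hashes to 0; slot 0 is free => place at 0.
31 hashes to 12; slot 12 is free => place at 12.
660 hashes to 12; 12 taken => place at 13.
893 hashes to 4; slot 4 is free => place at 4.
575 hashes to 12; 12,13 taken => place at 16.
154 hashes to 15; slot 15 is free => place at 15.
593 hashes to 0; 0 taken => place at 1.
Table: [49, 593, ∅, ∅, 893, ∅, ∅, ∅, 666, ∅, ∅, ∅, 31, 660, ∅, 154, 575]

1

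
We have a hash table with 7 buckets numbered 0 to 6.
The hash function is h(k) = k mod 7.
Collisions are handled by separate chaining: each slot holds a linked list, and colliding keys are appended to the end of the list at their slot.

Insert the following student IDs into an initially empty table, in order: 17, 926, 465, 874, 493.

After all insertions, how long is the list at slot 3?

3

17 -> bucket 3
926 -> bucket 2
465 -> bucket 3 (collision)
874 -> bucket 6
493 -> bucket 3 (collision)
Final buckets:
0: ∅
1: ∅
2: 926
3: 17 -> 465 -> 493
4: ∅
5: ∅
6: 874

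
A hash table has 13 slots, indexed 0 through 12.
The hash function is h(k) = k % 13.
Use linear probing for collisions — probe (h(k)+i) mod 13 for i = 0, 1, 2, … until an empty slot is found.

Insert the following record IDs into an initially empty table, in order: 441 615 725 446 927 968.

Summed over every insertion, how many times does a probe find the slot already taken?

441 hashes to 12; slot 12 is free -> place at 12.
615 hashes to 4; slot 4 is free -> place at 4.
725 hashes to 10; slot 10 is free -> place at 10.
446 hashes to 4; 4 taken -> place at 5.
927 hashes to 4; 4,5 taken -> place at 6.
968 hashes to 6; 6 taken -> place at 7.
Table: [-, -, -, -, 615, 446, 927, 968, -, -, 725, -, 441]

4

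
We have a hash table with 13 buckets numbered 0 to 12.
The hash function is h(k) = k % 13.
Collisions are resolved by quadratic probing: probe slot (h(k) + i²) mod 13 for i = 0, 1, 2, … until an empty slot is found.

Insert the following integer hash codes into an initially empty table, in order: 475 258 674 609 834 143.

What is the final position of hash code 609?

475: h=7 => slot 7
258: h=11 => slot 11
674: h=11, probe 11,12 => slot 12
609: h=11, probe 11,12,2 => slot 2
834: h=2, probe 2,3 => slot 3
143: h=0 => slot 0
Table: [143, ∅, 609, 834, ∅, ∅, ∅, 475, ∅, ∅, ∅, 258, 674]

2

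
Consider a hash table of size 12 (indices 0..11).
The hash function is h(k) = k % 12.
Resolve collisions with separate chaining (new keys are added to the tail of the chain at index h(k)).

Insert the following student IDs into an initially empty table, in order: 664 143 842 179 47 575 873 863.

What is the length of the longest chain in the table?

Insert 664: h=4, bucket 4 empty -> new chain.
Insert 143: h=11, bucket 11 empty -> new chain.
Insert 842: h=2, bucket 2 empty -> new chain.
Insert 179: h=11, bucket 11 nonempty -> append to chain.
Insert 47: h=11, bucket 11 nonempty -> append to chain.
Insert 575: h=11, bucket 11 nonempty -> append to chain.
Insert 873: h=9, bucket 9 empty -> new chain.
Insert 863: h=11, bucket 11 nonempty -> append to chain.
Final buckets:
0: ∅
1: ∅
2: 842
3: ∅
4: 664
5: ∅
6: ∅
7: ∅
8: ∅
9: 873
10: ∅
11: 143 -> 179 -> 47 -> 575 -> 863

5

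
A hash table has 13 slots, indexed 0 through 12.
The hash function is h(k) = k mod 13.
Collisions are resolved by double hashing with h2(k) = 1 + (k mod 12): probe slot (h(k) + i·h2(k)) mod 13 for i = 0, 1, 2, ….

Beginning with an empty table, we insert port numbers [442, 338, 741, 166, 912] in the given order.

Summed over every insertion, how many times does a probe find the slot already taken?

442 hashes to 0; slot 0 is free -> place at 0.
338 hashes to 0, h2=3; 0 taken -> place at 3.
741 hashes to 0, h2=10; 0 taken -> place at 10.
166 hashes to 10, h2=11; 10 taken -> place at 8.
912 hashes to 2; slot 2 is free -> place at 2.
Table: [442, ∅, 912, 338, ∅, ∅, ∅, ∅, 166, ∅, 741, ∅, ∅]

3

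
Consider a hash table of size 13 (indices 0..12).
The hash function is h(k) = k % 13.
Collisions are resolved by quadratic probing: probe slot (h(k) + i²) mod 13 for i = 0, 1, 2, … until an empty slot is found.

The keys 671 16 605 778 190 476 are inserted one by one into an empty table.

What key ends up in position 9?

190

671 hashes to 8; slot 8 is free → place at 8.
16 hashes to 3; slot 3 is free → place at 3.
605 hashes to 7; slot 7 is free → place at 7.
778 hashes to 11; slot 11 is free → place at 11.
190 hashes to 8; 8 taken → place at 9.
476 hashes to 8; 8,9 taken → place at 12.
Table: [∅, ∅, ∅, 16, ∅, ∅, ∅, 605, 671, 190, ∅, 778, 476]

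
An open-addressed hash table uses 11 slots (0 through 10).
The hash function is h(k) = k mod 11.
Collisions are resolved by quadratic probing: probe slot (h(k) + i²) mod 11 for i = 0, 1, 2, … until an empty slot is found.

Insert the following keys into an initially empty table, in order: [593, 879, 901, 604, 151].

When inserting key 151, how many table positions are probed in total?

2

593: h=10 -> slot 10
879: h=10, probe 10,0 -> slot 0
901: h=10, probe 10,0,3 -> slot 3
604: h=10, probe 10,0,3,8 -> slot 8
151: h=8, probe 8,9 -> slot 9
Table: [879, ∅, ∅, 901, ∅, ∅, ∅, ∅, 604, 151, 593]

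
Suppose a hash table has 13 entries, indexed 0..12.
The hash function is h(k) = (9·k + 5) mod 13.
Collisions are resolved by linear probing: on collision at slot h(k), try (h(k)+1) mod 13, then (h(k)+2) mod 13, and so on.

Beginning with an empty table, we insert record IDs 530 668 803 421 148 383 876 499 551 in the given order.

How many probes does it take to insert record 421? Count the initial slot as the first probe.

2

530 hashes to 4; slot 4 is free → place at 4.
668 hashes to 11; slot 11 is free → place at 11.
803 hashes to 4; 4 taken → place at 5.
421 hashes to 11; 11 taken → place at 12.
148 hashes to 11; 11,12 taken → place at 0.
383 hashes to 7; slot 7 is free → place at 7.
876 hashes to 11; 11,12,0 taken → place at 1.
499 hashes to 11; 11,12,0,1 taken → place at 2.
551 hashes to 11; 11,12,0,1,2 taken → place at 3.
Table: [148, 876, 499, 551, 530, 803, —, 383, —, —, —, 668, 421]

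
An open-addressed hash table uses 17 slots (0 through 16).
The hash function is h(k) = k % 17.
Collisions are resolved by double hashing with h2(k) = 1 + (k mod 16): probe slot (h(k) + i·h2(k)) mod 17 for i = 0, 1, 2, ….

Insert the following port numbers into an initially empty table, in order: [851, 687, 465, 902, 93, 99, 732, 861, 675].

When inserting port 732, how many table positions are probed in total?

851 hashes to 1; slot 1 is free => place at 1.
687 hashes to 7; slot 7 is free => place at 7.
465 hashes to 6; slot 6 is free => place at 6.
902 hashes to 1, h2=7; 1 taken => place at 8.
93 hashes to 8, h2=14; 8 taken => place at 5.
99 hashes to 14; slot 14 is free => place at 14.
732 hashes to 1, h2=13; 1,14 taken => place at 10.
861 hashes to 11; slot 11 is free => place at 11.
675 hashes to 12; slot 12 is free => place at 12.
Table: [_, 851, _, _, _, 93, 465, 687, 902, _, 732, 861, 675, _, 99, _, _]

3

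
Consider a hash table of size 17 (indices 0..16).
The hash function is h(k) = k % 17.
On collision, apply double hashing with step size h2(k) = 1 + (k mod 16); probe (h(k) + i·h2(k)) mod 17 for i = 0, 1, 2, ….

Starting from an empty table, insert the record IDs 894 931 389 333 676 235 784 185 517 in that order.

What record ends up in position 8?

185

894 hashes to 10; slot 10 is free => place at 10.
931 hashes to 13; slot 13 is free => place at 13.
389 hashes to 15; slot 15 is free => place at 15.
333 hashes to 10, h2=14; 10 taken => place at 7.
676 hashes to 13, h2=5; 13 taken => place at 1.
235 hashes to 14; slot 14 is free => place at 14.
784 hashes to 2; slot 2 is free => place at 2.
185 hashes to 15, h2=10; 15 taken => place at 8.
517 hashes to 7, h2=6; 7,13,2,8,14 taken => place at 3.
Table: [., 676, 784, 517, ., ., ., 333, 185, ., 894, ., ., 931, 235, 389, .]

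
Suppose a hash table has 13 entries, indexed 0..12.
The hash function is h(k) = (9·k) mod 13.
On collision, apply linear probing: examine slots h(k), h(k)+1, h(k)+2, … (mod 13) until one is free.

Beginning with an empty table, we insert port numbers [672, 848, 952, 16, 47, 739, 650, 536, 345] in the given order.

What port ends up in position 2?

672 hashes to 3; slot 3 is free => place at 3.
848 hashes to 1; slot 1 is free => place at 1.
952 hashes to 1; 1 taken => place at 2.
16 hashes to 1; 1,2,3 taken => place at 4.
47 hashes to 7; slot 7 is free => place at 7.
739 hashes to 8; slot 8 is free => place at 8.
650 hashes to 0; slot 0 is free => place at 0.
536 hashes to 1; 1,2,3,4 taken => place at 5.
345 hashes to 11; slot 11 is free => place at 11.
Table: [650, 848, 952, 672, 16, 536, _, 47, 739, _, _, 345, _]

952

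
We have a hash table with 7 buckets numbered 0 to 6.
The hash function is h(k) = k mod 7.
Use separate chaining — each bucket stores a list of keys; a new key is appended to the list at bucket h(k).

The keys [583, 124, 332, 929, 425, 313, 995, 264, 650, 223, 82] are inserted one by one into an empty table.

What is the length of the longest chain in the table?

Insert 583: h=2, bucket 2 empty → new chain.
Insert 124: h=5, bucket 5 empty → new chain.
Insert 332: h=3, bucket 3 empty → new chain.
Insert 929: h=5, bucket 5 nonempty → append to chain.
Insert 425: h=5, bucket 5 nonempty → append to chain.
Insert 313: h=5, bucket 5 nonempty → append to chain.
Insert 995: h=1, bucket 1 empty → new chain.
Insert 264: h=5, bucket 5 nonempty → append to chain.
Insert 650: h=6, bucket 6 empty → new chain.
Insert 223: h=6, bucket 6 nonempty → append to chain.
Insert 82: h=5, bucket 5 nonempty → append to chain.
Final buckets:
0: _
1: 995
2: 583
3: 332
4: _
5: 124 -> 929 -> 425 -> 313 -> 264 -> 82
6: 650 -> 223

6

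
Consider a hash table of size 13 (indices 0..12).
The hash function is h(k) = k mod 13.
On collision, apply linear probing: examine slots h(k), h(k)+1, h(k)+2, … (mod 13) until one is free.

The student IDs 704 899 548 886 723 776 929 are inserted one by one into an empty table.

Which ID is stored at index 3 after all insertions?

899

704: h=2 -> slot 2
899: h=2, probe 2,3 -> slot 3
548: h=2, probe 2,3,4 -> slot 4
886: h=2, probe 2,3,4,5 -> slot 5
723: h=8 -> slot 8
776: h=9 -> slot 9
929: h=6 -> slot 6
Table: [∅, ∅, 704, 899, 548, 886, 929, ∅, 723, 776, ∅, ∅, ∅]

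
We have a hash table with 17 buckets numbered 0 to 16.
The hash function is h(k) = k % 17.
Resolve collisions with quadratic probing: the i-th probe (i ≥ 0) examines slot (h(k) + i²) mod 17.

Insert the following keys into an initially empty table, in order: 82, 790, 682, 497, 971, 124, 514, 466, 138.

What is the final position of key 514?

82 hashes to 14; slot 14 is free → place at 14.
790 hashes to 8; slot 8 is free → place at 8.
682 hashes to 2; slot 2 is free → place at 2.
497 hashes to 4; slot 4 is free → place at 4.
971 hashes to 2; 2 taken → place at 3.
124 hashes to 5; slot 5 is free → place at 5.
514 hashes to 4; 4,5,8 taken → place at 13.
466 hashes to 7; slot 7 is free → place at 7.
138 hashes to 2; 2,3 taken → place at 6.
Table: [., ., 682, 971, 497, 124, 138, 466, 790, ., ., ., ., 514, 82, ., .]

13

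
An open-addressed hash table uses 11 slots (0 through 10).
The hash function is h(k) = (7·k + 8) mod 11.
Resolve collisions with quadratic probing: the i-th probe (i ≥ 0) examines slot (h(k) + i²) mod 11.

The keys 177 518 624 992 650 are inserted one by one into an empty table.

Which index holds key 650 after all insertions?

8

177: h=4 => slot 4
518: h=4, probe 4,5 => slot 5
624: h=9 => slot 9
992: h=0 => slot 0
650: h=4, probe 4,5,8 => slot 8
Table: [992, _, _, _, 177, 518, _, _, 650, 624, _]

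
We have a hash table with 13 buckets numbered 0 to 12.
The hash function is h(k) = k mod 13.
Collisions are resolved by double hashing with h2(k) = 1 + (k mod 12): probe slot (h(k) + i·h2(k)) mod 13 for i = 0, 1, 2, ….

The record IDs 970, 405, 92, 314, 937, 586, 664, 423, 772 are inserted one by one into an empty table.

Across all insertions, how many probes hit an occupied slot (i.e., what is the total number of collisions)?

970 hashes to 8; slot 8 is free -> place at 8.
405 hashes to 2; slot 2 is free -> place at 2.
92 hashes to 1; slot 1 is free -> place at 1.
314 hashes to 2, h2=3; 2 taken -> place at 5.
937 hashes to 1, h2=2; 1 taken -> place at 3.
586 hashes to 1, h2=11; 1 taken -> place at 12.
664 hashes to 1, h2=5; 1 taken -> place at 6.
423 hashes to 7; slot 7 is free -> place at 7.
772 hashes to 5, h2=5; 5 taken -> place at 10.
Table: [_, 92, 405, 937, _, 314, 664, 423, 970, _, 772, _, 586]

5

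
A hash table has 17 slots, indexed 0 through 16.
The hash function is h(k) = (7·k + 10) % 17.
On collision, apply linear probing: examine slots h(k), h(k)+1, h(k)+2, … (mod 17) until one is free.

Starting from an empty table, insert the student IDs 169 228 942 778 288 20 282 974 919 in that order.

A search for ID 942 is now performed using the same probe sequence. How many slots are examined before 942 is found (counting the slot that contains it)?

2

Insert 169: h=3, slot 3 empty => index 3.
Insert 228: h=8, slot 8 empty => index 8.
Insert 942: h=8, slot 8 occupied => index 9.
Insert 778: h=16, slot 16 empty => index 16.
Insert 288: h=3, slot 3 occupied => index 4.
Insert 20: h=14, slot 14 empty => index 14.
Insert 282: h=12, slot 12 empty => index 12.
Insert 974: h=11, slot 11 empty => index 11.
Insert 919: h=0, slot 0 empty => index 0.
Table: [919, —, —, 169, 288, —, —, —, 228, 942, —, 974, 282, —, 20, —, 778]
Lookup 942: h=8, probe 8,9 → found at 9.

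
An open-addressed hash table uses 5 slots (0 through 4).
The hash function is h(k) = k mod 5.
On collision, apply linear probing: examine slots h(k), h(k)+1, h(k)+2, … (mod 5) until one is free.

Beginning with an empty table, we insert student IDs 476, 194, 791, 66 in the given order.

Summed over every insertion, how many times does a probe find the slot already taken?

476: h=1 => slot 1
194: h=4 => slot 4
791: h=1, probe 1,2 => slot 2
66: h=1, probe 1,2,3 => slot 3
Table: [∅, 476, 791, 66, 194]

3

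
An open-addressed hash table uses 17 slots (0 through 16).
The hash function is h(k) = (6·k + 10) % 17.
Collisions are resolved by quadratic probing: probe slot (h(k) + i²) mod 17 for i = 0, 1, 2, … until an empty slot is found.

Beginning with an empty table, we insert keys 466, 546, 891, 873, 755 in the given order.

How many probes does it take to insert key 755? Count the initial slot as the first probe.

466 hashes to 1; slot 1 is free => place at 1.
546 hashes to 5; slot 5 is free => place at 5.
891 hashes to 1; 1 taken => place at 2.
873 hashes to 12; slot 12 is free => place at 12.
755 hashes to 1; 1,2,5 taken => place at 10.
Table: [∅, 466, 891, ∅, ∅, 546, ∅, ∅, ∅, ∅, 755, ∅, 873, ∅, ∅, ∅, ∅]

4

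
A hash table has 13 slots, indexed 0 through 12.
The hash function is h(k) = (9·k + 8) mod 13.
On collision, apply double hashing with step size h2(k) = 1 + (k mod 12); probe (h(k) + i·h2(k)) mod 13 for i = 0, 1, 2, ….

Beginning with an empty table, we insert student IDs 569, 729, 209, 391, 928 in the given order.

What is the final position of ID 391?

569: h=7 → slot 7
729: h=4 → slot 4
209: h=4, h2=6, probe 4,10 → slot 10
391: h=4, h2=8, probe 4,12 → slot 12
928: h=1 → slot 1
Table: [∅, 928, ∅, ∅, 729, ∅, ∅, 569, ∅, ∅, 209, ∅, 391]

12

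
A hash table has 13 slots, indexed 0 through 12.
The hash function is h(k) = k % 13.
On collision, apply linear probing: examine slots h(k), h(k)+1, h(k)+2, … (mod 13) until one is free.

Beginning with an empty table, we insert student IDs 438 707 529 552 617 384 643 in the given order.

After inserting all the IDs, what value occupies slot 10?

Insert 438: h=9, slot 9 empty => index 9.
Insert 707: h=5, slot 5 empty => index 5.
Insert 529: h=9, slot 9 occupied => index 10.
Insert 552: h=6, slot 6 empty => index 6.
Insert 617: h=6, slot 6 occupied => index 7.
Insert 384: h=7, slot 7 occupied => index 8.
Insert 643: h=6, slots 6,7,8,9,10 occupied => index 11.
Table: [., ., ., ., ., 707, 552, 617, 384, 438, 529, 643, .]

529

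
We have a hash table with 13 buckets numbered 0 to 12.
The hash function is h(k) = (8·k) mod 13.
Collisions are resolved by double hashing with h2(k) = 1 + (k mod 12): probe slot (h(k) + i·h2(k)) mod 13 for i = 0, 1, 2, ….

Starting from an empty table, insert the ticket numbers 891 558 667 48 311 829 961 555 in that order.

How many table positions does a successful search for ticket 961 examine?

3

891 hashes to 4; slot 4 is free => place at 4.
558 hashes to 5; slot 5 is free => place at 5.
667 hashes to 6; slot 6 is free => place at 6.
48 hashes to 7; slot 7 is free => place at 7.
311 hashes to 5, h2=12; 5,4 taken => place at 3.
829 hashes to 2; slot 2 is free => place at 2.
961 hashes to 5, h2=2; 5,7 taken => place at 9.
555 hashes to 7, h2=4; 7 taken => place at 11.
Table: [-, -, 829, 311, 891, 558, 667, 48, -, 961, -, 555, -]
Lookup 961: h=5, h2=2, probe 5,7,9 → found at 9.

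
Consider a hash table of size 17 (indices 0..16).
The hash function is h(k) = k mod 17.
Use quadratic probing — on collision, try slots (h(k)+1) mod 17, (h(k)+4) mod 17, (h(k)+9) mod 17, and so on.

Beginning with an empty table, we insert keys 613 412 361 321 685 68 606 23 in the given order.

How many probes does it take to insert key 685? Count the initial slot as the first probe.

2

Insert 613: h=1, slot 1 empty => index 1.
Insert 412: h=4, slot 4 empty => index 4.
Insert 361: h=4, slot 4 occupied => index 5.
Insert 321: h=15, slot 15 empty => index 15.
Insert 685: h=5, slot 5 occupied => index 6.
Insert 68: h=0, slot 0 empty => index 0.
Insert 606: h=11, slot 11 empty => index 11.
Insert 23: h=6, slot 6 occupied => index 7.
Table: [68, 613, -, -, 412, 361, 685, 23, -, -, -, 606, -, -, -, 321, -]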